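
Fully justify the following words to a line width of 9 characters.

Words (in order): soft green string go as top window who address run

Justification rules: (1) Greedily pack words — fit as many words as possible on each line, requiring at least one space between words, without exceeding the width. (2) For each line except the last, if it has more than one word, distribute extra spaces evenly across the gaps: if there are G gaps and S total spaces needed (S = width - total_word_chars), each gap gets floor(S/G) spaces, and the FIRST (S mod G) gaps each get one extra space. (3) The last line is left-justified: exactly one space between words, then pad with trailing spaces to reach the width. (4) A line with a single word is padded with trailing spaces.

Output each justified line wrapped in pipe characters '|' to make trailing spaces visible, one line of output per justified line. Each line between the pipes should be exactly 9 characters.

Answer: |soft     |
|green    |
|string go|
|as    top|
|window   |
|who      |
|address  |
|run      |

Derivation:
Line 1: ['soft'] (min_width=4, slack=5)
Line 2: ['green'] (min_width=5, slack=4)
Line 3: ['string', 'go'] (min_width=9, slack=0)
Line 4: ['as', 'top'] (min_width=6, slack=3)
Line 5: ['window'] (min_width=6, slack=3)
Line 6: ['who'] (min_width=3, slack=6)
Line 7: ['address'] (min_width=7, slack=2)
Line 8: ['run'] (min_width=3, slack=6)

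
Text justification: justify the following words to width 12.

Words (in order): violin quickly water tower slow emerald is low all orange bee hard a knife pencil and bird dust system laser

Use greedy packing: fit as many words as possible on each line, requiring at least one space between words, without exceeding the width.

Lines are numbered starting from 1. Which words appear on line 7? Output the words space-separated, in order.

Line 1: ['violin'] (min_width=6, slack=6)
Line 2: ['quickly'] (min_width=7, slack=5)
Line 3: ['water', 'tower'] (min_width=11, slack=1)
Line 4: ['slow', 'emerald'] (min_width=12, slack=0)
Line 5: ['is', 'low', 'all'] (min_width=10, slack=2)
Line 6: ['orange', 'bee'] (min_width=10, slack=2)
Line 7: ['hard', 'a', 'knife'] (min_width=12, slack=0)
Line 8: ['pencil', 'and'] (min_width=10, slack=2)
Line 9: ['bird', 'dust'] (min_width=9, slack=3)
Line 10: ['system', 'laser'] (min_width=12, slack=0)

Answer: hard a knife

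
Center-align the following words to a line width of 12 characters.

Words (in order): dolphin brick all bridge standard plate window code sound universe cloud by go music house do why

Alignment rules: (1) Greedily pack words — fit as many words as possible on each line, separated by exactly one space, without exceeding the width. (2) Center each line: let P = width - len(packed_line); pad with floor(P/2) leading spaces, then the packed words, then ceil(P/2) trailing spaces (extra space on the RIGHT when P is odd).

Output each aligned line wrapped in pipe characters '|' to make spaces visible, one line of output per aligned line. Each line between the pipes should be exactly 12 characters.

Line 1: ['dolphin'] (min_width=7, slack=5)
Line 2: ['brick', 'all'] (min_width=9, slack=3)
Line 3: ['bridge'] (min_width=6, slack=6)
Line 4: ['standard'] (min_width=8, slack=4)
Line 5: ['plate', 'window'] (min_width=12, slack=0)
Line 6: ['code', 'sound'] (min_width=10, slack=2)
Line 7: ['universe'] (min_width=8, slack=4)
Line 8: ['cloud', 'by', 'go'] (min_width=11, slack=1)
Line 9: ['music', 'house'] (min_width=11, slack=1)
Line 10: ['do', 'why'] (min_width=6, slack=6)

Answer: |  dolphin   |
| brick all  |
|   bridge   |
|  standard  |
|plate window|
| code sound |
|  universe  |
|cloud by go |
|music house |
|   do why   |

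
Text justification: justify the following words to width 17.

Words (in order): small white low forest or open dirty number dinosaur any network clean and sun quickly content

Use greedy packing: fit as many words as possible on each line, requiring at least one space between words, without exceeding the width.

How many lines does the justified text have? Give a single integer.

Answer: 7

Derivation:
Line 1: ['small', 'white', 'low'] (min_width=15, slack=2)
Line 2: ['forest', 'or', 'open'] (min_width=14, slack=3)
Line 3: ['dirty', 'number'] (min_width=12, slack=5)
Line 4: ['dinosaur', 'any'] (min_width=12, slack=5)
Line 5: ['network', 'clean', 'and'] (min_width=17, slack=0)
Line 6: ['sun', 'quickly'] (min_width=11, slack=6)
Line 7: ['content'] (min_width=7, slack=10)
Total lines: 7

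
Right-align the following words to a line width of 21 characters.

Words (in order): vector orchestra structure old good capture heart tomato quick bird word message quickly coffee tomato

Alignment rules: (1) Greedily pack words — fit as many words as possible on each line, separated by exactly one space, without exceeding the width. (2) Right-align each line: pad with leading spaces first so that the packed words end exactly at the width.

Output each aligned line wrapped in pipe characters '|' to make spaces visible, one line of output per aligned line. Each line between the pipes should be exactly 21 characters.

Line 1: ['vector', 'orchestra'] (min_width=16, slack=5)
Line 2: ['structure', 'old', 'good'] (min_width=18, slack=3)
Line 3: ['capture', 'heart', 'tomato'] (min_width=20, slack=1)
Line 4: ['quick', 'bird', 'word'] (min_width=15, slack=6)
Line 5: ['message', 'quickly'] (min_width=15, slack=6)
Line 6: ['coffee', 'tomato'] (min_width=13, slack=8)

Answer: |     vector orchestra|
|   structure old good|
| capture heart tomato|
|      quick bird word|
|      message quickly|
|        coffee tomato|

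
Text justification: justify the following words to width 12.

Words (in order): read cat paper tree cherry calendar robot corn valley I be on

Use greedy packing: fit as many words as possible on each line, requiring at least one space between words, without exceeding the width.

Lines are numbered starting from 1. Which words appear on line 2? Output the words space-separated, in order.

Line 1: ['read', 'cat'] (min_width=8, slack=4)
Line 2: ['paper', 'tree'] (min_width=10, slack=2)
Line 3: ['cherry'] (min_width=6, slack=6)
Line 4: ['calendar'] (min_width=8, slack=4)
Line 5: ['robot', 'corn'] (min_width=10, slack=2)
Line 6: ['valley', 'I', 'be'] (min_width=11, slack=1)
Line 7: ['on'] (min_width=2, slack=10)

Answer: paper tree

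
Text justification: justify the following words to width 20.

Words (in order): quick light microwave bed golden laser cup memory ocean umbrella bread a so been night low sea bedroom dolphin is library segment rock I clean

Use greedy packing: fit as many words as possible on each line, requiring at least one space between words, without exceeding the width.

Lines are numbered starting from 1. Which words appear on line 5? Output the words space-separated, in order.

Line 1: ['quick', 'light'] (min_width=11, slack=9)
Line 2: ['microwave', 'bed', 'golden'] (min_width=20, slack=0)
Line 3: ['laser', 'cup', 'memory'] (min_width=16, slack=4)
Line 4: ['ocean', 'umbrella', 'bread'] (min_width=20, slack=0)
Line 5: ['a', 'so', 'been', 'night', 'low'] (min_width=19, slack=1)
Line 6: ['sea', 'bedroom', 'dolphin'] (min_width=19, slack=1)
Line 7: ['is', 'library', 'segment'] (min_width=18, slack=2)
Line 8: ['rock', 'I', 'clean'] (min_width=12, slack=8)

Answer: a so been night low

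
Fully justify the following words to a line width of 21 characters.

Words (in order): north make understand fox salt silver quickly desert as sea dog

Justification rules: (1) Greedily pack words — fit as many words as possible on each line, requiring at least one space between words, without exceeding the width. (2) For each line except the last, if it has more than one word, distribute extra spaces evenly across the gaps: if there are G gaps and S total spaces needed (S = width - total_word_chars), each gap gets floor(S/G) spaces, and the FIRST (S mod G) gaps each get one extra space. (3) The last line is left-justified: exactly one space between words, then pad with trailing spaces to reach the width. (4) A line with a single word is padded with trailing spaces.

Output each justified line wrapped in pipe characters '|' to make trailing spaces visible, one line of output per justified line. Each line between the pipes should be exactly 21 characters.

Line 1: ['north', 'make', 'understand'] (min_width=21, slack=0)
Line 2: ['fox', 'salt', 'silver'] (min_width=15, slack=6)
Line 3: ['quickly', 'desert', 'as', 'sea'] (min_width=21, slack=0)
Line 4: ['dog'] (min_width=3, slack=18)

Answer: |north make understand|
|fox    salt    silver|
|quickly desert as sea|
|dog                  |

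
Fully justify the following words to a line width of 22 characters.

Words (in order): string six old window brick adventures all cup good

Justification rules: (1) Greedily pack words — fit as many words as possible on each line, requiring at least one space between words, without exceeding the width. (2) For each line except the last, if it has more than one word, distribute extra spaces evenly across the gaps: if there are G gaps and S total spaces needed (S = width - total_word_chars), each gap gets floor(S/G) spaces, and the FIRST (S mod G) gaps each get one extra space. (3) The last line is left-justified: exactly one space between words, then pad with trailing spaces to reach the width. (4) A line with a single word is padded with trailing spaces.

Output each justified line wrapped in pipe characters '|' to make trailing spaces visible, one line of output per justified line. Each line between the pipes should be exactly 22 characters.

Line 1: ['string', 'six', 'old', 'window'] (min_width=21, slack=1)
Line 2: ['brick', 'adventures', 'all'] (min_width=20, slack=2)
Line 3: ['cup', 'good'] (min_width=8, slack=14)

Answer: |string  six old window|
|brick  adventures  all|
|cup good              |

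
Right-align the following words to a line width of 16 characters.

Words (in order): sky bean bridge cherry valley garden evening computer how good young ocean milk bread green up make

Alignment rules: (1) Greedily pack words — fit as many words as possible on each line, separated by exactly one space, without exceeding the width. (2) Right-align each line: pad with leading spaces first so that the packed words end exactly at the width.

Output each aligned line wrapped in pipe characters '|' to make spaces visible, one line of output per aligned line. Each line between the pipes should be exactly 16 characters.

Line 1: ['sky', 'bean', 'bridge'] (min_width=15, slack=1)
Line 2: ['cherry', 'valley'] (min_width=13, slack=3)
Line 3: ['garden', 'evening'] (min_width=14, slack=2)
Line 4: ['computer', 'how'] (min_width=12, slack=4)
Line 5: ['good', 'young', 'ocean'] (min_width=16, slack=0)
Line 6: ['milk', 'bread', 'green'] (min_width=16, slack=0)
Line 7: ['up', 'make'] (min_width=7, slack=9)

Answer: | sky bean bridge|
|   cherry valley|
|  garden evening|
|    computer how|
|good young ocean|
|milk bread green|
|         up make|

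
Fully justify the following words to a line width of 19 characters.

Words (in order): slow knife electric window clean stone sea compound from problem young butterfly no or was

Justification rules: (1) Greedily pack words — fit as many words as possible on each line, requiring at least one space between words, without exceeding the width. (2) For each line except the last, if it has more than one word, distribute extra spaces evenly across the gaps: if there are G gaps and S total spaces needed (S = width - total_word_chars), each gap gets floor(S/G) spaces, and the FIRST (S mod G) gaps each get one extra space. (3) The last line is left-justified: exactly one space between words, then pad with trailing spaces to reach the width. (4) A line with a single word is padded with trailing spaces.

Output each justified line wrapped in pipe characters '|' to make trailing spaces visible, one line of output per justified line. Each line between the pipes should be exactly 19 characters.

Answer: |slow knife electric|
|window  clean stone|
|sea  compound  from|
|problem       young|
|butterfly no or was|

Derivation:
Line 1: ['slow', 'knife', 'electric'] (min_width=19, slack=0)
Line 2: ['window', 'clean', 'stone'] (min_width=18, slack=1)
Line 3: ['sea', 'compound', 'from'] (min_width=17, slack=2)
Line 4: ['problem', 'young'] (min_width=13, slack=6)
Line 5: ['butterfly', 'no', 'or', 'was'] (min_width=19, slack=0)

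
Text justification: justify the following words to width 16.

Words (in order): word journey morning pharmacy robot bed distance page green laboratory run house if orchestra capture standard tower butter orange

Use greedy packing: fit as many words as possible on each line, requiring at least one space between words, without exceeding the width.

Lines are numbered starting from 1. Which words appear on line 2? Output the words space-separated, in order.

Line 1: ['word', 'journey'] (min_width=12, slack=4)
Line 2: ['morning', 'pharmacy'] (min_width=16, slack=0)
Line 3: ['robot', 'bed'] (min_width=9, slack=7)
Line 4: ['distance', 'page'] (min_width=13, slack=3)
Line 5: ['green', 'laboratory'] (min_width=16, slack=0)
Line 6: ['run', 'house', 'if'] (min_width=12, slack=4)
Line 7: ['orchestra'] (min_width=9, slack=7)
Line 8: ['capture', 'standard'] (min_width=16, slack=0)
Line 9: ['tower', 'butter'] (min_width=12, slack=4)
Line 10: ['orange'] (min_width=6, slack=10)

Answer: morning pharmacy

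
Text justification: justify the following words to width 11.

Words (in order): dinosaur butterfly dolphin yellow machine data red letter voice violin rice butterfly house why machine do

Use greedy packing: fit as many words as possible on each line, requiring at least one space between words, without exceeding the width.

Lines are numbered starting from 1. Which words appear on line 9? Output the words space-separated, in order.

Answer: violin rice

Derivation:
Line 1: ['dinosaur'] (min_width=8, slack=3)
Line 2: ['butterfly'] (min_width=9, slack=2)
Line 3: ['dolphin'] (min_width=7, slack=4)
Line 4: ['yellow'] (min_width=6, slack=5)
Line 5: ['machine'] (min_width=7, slack=4)
Line 6: ['data', 'red'] (min_width=8, slack=3)
Line 7: ['letter'] (min_width=6, slack=5)
Line 8: ['voice'] (min_width=5, slack=6)
Line 9: ['violin', 'rice'] (min_width=11, slack=0)
Line 10: ['butterfly'] (min_width=9, slack=2)
Line 11: ['house', 'why'] (min_width=9, slack=2)
Line 12: ['machine', 'do'] (min_width=10, slack=1)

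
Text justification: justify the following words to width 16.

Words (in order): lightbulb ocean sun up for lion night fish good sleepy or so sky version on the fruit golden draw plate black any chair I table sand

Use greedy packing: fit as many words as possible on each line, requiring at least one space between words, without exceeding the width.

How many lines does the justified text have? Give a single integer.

Line 1: ['lightbulb', 'ocean'] (min_width=15, slack=1)
Line 2: ['sun', 'up', 'for', 'lion'] (min_width=15, slack=1)
Line 3: ['night', 'fish', 'good'] (min_width=15, slack=1)
Line 4: ['sleepy', 'or', 'so', 'sky'] (min_width=16, slack=0)
Line 5: ['version', 'on', 'the'] (min_width=14, slack=2)
Line 6: ['fruit', 'golden'] (min_width=12, slack=4)
Line 7: ['draw', 'plate', 'black'] (min_width=16, slack=0)
Line 8: ['any', 'chair', 'I'] (min_width=11, slack=5)
Line 9: ['table', 'sand'] (min_width=10, slack=6)
Total lines: 9

Answer: 9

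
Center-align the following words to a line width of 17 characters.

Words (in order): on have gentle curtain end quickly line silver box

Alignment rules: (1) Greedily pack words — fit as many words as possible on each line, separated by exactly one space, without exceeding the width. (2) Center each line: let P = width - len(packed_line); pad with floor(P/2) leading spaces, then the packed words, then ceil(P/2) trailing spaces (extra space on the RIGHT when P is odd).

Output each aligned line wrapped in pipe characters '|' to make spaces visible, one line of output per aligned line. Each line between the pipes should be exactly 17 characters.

Answer: | on have gentle  |
|   curtain end   |
|  quickly line   |
|   silver box    |

Derivation:
Line 1: ['on', 'have', 'gentle'] (min_width=14, slack=3)
Line 2: ['curtain', 'end'] (min_width=11, slack=6)
Line 3: ['quickly', 'line'] (min_width=12, slack=5)
Line 4: ['silver', 'box'] (min_width=10, slack=7)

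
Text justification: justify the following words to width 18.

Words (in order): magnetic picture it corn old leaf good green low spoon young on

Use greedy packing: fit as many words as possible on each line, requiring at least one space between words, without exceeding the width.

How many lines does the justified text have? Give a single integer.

Answer: 4

Derivation:
Line 1: ['magnetic', 'picture'] (min_width=16, slack=2)
Line 2: ['it', 'corn', 'old', 'leaf'] (min_width=16, slack=2)
Line 3: ['good', 'green', 'low'] (min_width=14, slack=4)
Line 4: ['spoon', 'young', 'on'] (min_width=14, slack=4)
Total lines: 4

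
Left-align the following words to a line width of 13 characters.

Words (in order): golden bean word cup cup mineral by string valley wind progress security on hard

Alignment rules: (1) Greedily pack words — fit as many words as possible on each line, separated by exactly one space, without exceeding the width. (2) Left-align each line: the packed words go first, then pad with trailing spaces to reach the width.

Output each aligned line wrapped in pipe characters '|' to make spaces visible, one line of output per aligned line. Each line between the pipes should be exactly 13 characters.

Answer: |golden bean  |
|word cup cup |
|mineral by   |
|string valley|
|wind progress|
|security on  |
|hard         |

Derivation:
Line 1: ['golden', 'bean'] (min_width=11, slack=2)
Line 2: ['word', 'cup', 'cup'] (min_width=12, slack=1)
Line 3: ['mineral', 'by'] (min_width=10, slack=3)
Line 4: ['string', 'valley'] (min_width=13, slack=0)
Line 5: ['wind', 'progress'] (min_width=13, slack=0)
Line 6: ['security', 'on'] (min_width=11, slack=2)
Line 7: ['hard'] (min_width=4, slack=9)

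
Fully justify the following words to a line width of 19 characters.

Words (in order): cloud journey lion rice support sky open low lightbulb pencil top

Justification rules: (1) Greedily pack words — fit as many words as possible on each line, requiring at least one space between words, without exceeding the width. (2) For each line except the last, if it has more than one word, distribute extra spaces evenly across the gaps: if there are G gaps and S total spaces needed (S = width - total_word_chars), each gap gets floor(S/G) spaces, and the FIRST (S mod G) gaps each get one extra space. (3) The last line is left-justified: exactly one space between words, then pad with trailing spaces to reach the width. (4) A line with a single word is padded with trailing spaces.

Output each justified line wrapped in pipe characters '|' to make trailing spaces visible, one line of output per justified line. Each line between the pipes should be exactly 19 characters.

Answer: |cloud  journey lion|
|rice   support  sky|
|open  low lightbulb|
|pencil top         |

Derivation:
Line 1: ['cloud', 'journey', 'lion'] (min_width=18, slack=1)
Line 2: ['rice', 'support', 'sky'] (min_width=16, slack=3)
Line 3: ['open', 'low', 'lightbulb'] (min_width=18, slack=1)
Line 4: ['pencil', 'top'] (min_width=10, slack=9)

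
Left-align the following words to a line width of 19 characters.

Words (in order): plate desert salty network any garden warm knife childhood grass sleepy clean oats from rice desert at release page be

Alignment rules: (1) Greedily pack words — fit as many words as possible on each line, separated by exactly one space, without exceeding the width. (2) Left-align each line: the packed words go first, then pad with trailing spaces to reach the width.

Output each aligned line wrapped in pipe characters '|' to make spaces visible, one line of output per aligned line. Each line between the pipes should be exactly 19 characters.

Answer: |plate desert salty |
|network any garden |
|warm knife         |
|childhood grass    |
|sleepy clean oats  |
|from rice desert at|
|release page be    |

Derivation:
Line 1: ['plate', 'desert', 'salty'] (min_width=18, slack=1)
Line 2: ['network', 'any', 'garden'] (min_width=18, slack=1)
Line 3: ['warm', 'knife'] (min_width=10, slack=9)
Line 4: ['childhood', 'grass'] (min_width=15, slack=4)
Line 5: ['sleepy', 'clean', 'oats'] (min_width=17, slack=2)
Line 6: ['from', 'rice', 'desert', 'at'] (min_width=19, slack=0)
Line 7: ['release', 'page', 'be'] (min_width=15, slack=4)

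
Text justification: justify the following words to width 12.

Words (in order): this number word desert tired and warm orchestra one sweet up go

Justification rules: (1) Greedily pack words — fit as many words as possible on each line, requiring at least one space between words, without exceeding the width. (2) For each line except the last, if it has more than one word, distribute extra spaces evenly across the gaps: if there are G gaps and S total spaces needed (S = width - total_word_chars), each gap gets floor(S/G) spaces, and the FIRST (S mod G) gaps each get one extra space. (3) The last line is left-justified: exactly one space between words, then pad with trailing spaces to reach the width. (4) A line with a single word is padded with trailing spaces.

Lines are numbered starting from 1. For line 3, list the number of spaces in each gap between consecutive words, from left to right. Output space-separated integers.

Line 1: ['this', 'number'] (min_width=11, slack=1)
Line 2: ['word', 'desert'] (min_width=11, slack=1)
Line 3: ['tired', 'and'] (min_width=9, slack=3)
Line 4: ['warm'] (min_width=4, slack=8)
Line 5: ['orchestra'] (min_width=9, slack=3)
Line 6: ['one', 'sweet', 'up'] (min_width=12, slack=0)
Line 7: ['go'] (min_width=2, slack=10)

Answer: 4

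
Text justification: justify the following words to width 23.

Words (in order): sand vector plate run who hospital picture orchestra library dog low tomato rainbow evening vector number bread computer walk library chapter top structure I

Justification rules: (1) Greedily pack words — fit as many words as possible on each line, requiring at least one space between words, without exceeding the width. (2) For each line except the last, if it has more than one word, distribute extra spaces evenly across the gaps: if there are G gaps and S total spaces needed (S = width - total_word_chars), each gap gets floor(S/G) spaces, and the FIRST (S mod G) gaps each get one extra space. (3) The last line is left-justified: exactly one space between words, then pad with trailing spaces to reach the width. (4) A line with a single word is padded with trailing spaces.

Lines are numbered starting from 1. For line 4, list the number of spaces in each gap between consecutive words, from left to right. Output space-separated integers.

Line 1: ['sand', 'vector', 'plate', 'run'] (min_width=21, slack=2)
Line 2: ['who', 'hospital', 'picture'] (min_width=20, slack=3)
Line 3: ['orchestra', 'library', 'dog'] (min_width=21, slack=2)
Line 4: ['low', 'tomato', 'rainbow'] (min_width=18, slack=5)
Line 5: ['evening', 'vector', 'number'] (min_width=21, slack=2)
Line 6: ['bread', 'computer', 'walk'] (min_width=19, slack=4)
Line 7: ['library', 'chapter', 'top'] (min_width=19, slack=4)
Line 8: ['structure', 'I'] (min_width=11, slack=12)

Answer: 4 3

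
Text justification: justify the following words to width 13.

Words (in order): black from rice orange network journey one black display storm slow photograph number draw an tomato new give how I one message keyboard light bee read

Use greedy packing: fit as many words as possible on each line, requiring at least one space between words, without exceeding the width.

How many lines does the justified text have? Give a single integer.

Line 1: ['black', 'from'] (min_width=10, slack=3)
Line 2: ['rice', 'orange'] (min_width=11, slack=2)
Line 3: ['network'] (min_width=7, slack=6)
Line 4: ['journey', 'one'] (min_width=11, slack=2)
Line 5: ['black', 'display'] (min_width=13, slack=0)
Line 6: ['storm', 'slow'] (min_width=10, slack=3)
Line 7: ['photograph'] (min_width=10, slack=3)
Line 8: ['number', 'draw'] (min_width=11, slack=2)
Line 9: ['an', 'tomato', 'new'] (min_width=13, slack=0)
Line 10: ['give', 'how', 'I'] (min_width=10, slack=3)
Line 11: ['one', 'message'] (min_width=11, slack=2)
Line 12: ['keyboard'] (min_width=8, slack=5)
Line 13: ['light', 'bee'] (min_width=9, slack=4)
Line 14: ['read'] (min_width=4, slack=9)
Total lines: 14

Answer: 14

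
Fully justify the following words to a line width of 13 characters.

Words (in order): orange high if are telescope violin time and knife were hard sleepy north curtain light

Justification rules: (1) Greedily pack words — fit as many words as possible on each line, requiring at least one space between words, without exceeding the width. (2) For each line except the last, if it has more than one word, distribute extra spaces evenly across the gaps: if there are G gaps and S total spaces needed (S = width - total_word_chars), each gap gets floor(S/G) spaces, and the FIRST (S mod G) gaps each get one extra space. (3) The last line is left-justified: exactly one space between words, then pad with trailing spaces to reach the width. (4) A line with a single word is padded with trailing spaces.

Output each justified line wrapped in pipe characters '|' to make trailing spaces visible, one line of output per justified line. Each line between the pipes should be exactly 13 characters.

Line 1: ['orange', 'high'] (min_width=11, slack=2)
Line 2: ['if', 'are'] (min_width=6, slack=7)
Line 3: ['telescope'] (min_width=9, slack=4)
Line 4: ['violin', 'time'] (min_width=11, slack=2)
Line 5: ['and', 'knife'] (min_width=9, slack=4)
Line 6: ['were', 'hard'] (min_width=9, slack=4)
Line 7: ['sleepy', 'north'] (min_width=12, slack=1)
Line 8: ['curtain', 'light'] (min_width=13, slack=0)

Answer: |orange   high|
|if        are|
|telescope    |
|violin   time|
|and     knife|
|were     hard|
|sleepy  north|
|curtain light|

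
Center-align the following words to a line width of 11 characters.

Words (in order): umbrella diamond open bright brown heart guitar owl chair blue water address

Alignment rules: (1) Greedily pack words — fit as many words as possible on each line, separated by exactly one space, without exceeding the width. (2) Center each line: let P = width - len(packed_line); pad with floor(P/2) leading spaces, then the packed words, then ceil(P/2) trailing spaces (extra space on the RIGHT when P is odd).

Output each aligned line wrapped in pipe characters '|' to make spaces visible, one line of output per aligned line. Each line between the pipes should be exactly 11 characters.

Answer: | umbrella  |
|  diamond  |
|open bright|
|brown heart|
|guitar owl |
|chair blue |
|   water   |
|  address  |

Derivation:
Line 1: ['umbrella'] (min_width=8, slack=3)
Line 2: ['diamond'] (min_width=7, slack=4)
Line 3: ['open', 'bright'] (min_width=11, slack=0)
Line 4: ['brown', 'heart'] (min_width=11, slack=0)
Line 5: ['guitar', 'owl'] (min_width=10, slack=1)
Line 6: ['chair', 'blue'] (min_width=10, slack=1)
Line 7: ['water'] (min_width=5, slack=6)
Line 8: ['address'] (min_width=7, slack=4)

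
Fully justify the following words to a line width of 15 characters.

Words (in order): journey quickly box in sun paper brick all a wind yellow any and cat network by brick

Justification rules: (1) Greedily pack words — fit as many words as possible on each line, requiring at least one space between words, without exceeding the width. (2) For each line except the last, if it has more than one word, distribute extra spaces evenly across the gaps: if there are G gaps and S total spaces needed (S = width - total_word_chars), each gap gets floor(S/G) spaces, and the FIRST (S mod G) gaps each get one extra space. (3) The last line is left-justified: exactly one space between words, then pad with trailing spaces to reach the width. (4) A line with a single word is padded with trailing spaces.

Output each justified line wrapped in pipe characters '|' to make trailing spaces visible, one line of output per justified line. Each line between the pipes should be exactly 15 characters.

Answer: |journey quickly|
|box    in   sun|
|paper brick all|
|a  wind  yellow|
|any   and   cat|
|network      by|
|brick          |

Derivation:
Line 1: ['journey', 'quickly'] (min_width=15, slack=0)
Line 2: ['box', 'in', 'sun'] (min_width=10, slack=5)
Line 3: ['paper', 'brick', 'all'] (min_width=15, slack=0)
Line 4: ['a', 'wind', 'yellow'] (min_width=13, slack=2)
Line 5: ['any', 'and', 'cat'] (min_width=11, slack=4)
Line 6: ['network', 'by'] (min_width=10, slack=5)
Line 7: ['brick'] (min_width=5, slack=10)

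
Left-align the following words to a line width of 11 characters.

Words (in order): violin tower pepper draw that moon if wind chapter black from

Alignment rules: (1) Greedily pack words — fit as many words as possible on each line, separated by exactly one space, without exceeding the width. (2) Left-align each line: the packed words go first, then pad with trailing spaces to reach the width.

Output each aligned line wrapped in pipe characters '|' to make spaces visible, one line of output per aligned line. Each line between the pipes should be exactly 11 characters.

Line 1: ['violin'] (min_width=6, slack=5)
Line 2: ['tower'] (min_width=5, slack=6)
Line 3: ['pepper', 'draw'] (min_width=11, slack=0)
Line 4: ['that', 'moon'] (min_width=9, slack=2)
Line 5: ['if', 'wind'] (min_width=7, slack=4)
Line 6: ['chapter'] (min_width=7, slack=4)
Line 7: ['black', 'from'] (min_width=10, slack=1)

Answer: |violin     |
|tower      |
|pepper draw|
|that moon  |
|if wind    |
|chapter    |
|black from |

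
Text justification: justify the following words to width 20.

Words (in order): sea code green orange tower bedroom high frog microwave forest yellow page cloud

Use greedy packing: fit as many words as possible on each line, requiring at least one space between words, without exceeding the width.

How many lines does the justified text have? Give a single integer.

Answer: 5

Derivation:
Line 1: ['sea', 'code', 'green'] (min_width=14, slack=6)
Line 2: ['orange', 'tower', 'bedroom'] (min_width=20, slack=0)
Line 3: ['high', 'frog', 'microwave'] (min_width=19, slack=1)
Line 4: ['forest', 'yellow', 'page'] (min_width=18, slack=2)
Line 5: ['cloud'] (min_width=5, slack=15)
Total lines: 5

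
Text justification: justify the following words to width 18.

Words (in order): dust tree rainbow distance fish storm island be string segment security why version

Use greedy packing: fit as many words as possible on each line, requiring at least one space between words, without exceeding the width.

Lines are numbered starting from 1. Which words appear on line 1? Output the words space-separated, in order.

Answer: dust tree rainbow

Derivation:
Line 1: ['dust', 'tree', 'rainbow'] (min_width=17, slack=1)
Line 2: ['distance', 'fish'] (min_width=13, slack=5)
Line 3: ['storm', 'island', 'be'] (min_width=15, slack=3)
Line 4: ['string', 'segment'] (min_width=14, slack=4)
Line 5: ['security', 'why'] (min_width=12, slack=6)
Line 6: ['version'] (min_width=7, slack=11)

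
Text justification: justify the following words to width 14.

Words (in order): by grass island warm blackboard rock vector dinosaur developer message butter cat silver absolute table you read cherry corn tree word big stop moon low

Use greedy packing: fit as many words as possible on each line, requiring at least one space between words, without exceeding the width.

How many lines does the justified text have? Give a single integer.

Answer: 13

Derivation:
Line 1: ['by', 'grass'] (min_width=8, slack=6)
Line 2: ['island', 'warm'] (min_width=11, slack=3)
Line 3: ['blackboard'] (min_width=10, slack=4)
Line 4: ['rock', 'vector'] (min_width=11, slack=3)
Line 5: ['dinosaur'] (min_width=8, slack=6)
Line 6: ['developer'] (min_width=9, slack=5)
Line 7: ['message', 'butter'] (min_width=14, slack=0)
Line 8: ['cat', 'silver'] (min_width=10, slack=4)
Line 9: ['absolute', 'table'] (min_width=14, slack=0)
Line 10: ['you', 'read'] (min_width=8, slack=6)
Line 11: ['cherry', 'corn'] (min_width=11, slack=3)
Line 12: ['tree', 'word', 'big'] (min_width=13, slack=1)
Line 13: ['stop', 'moon', 'low'] (min_width=13, slack=1)
Total lines: 13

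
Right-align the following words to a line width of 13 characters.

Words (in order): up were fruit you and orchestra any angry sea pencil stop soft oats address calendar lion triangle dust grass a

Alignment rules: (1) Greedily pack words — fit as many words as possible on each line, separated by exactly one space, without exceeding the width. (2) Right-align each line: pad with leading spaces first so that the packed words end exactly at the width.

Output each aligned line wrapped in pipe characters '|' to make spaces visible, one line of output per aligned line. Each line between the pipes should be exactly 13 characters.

Answer: |up were fruit|
|      you and|
|orchestra any|
|    angry sea|
|  pencil stop|
|    soft oats|
|      address|
|calendar lion|
|triangle dust|
|      grass a|

Derivation:
Line 1: ['up', 'were', 'fruit'] (min_width=13, slack=0)
Line 2: ['you', 'and'] (min_width=7, slack=6)
Line 3: ['orchestra', 'any'] (min_width=13, slack=0)
Line 4: ['angry', 'sea'] (min_width=9, slack=4)
Line 5: ['pencil', 'stop'] (min_width=11, slack=2)
Line 6: ['soft', 'oats'] (min_width=9, slack=4)
Line 7: ['address'] (min_width=7, slack=6)
Line 8: ['calendar', 'lion'] (min_width=13, slack=0)
Line 9: ['triangle', 'dust'] (min_width=13, slack=0)
Line 10: ['grass', 'a'] (min_width=7, slack=6)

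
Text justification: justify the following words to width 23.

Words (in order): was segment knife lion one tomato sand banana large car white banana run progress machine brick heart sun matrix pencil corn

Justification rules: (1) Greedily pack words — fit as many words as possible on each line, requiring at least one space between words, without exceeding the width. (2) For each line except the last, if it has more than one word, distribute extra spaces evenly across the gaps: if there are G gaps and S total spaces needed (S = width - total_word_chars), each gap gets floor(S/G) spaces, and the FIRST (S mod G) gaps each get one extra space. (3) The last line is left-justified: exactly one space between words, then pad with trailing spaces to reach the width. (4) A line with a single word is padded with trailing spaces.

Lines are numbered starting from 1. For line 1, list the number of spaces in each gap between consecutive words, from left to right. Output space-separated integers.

Answer: 2 1 1

Derivation:
Line 1: ['was', 'segment', 'knife', 'lion'] (min_width=22, slack=1)
Line 2: ['one', 'tomato', 'sand', 'banana'] (min_width=22, slack=1)
Line 3: ['large', 'car', 'white', 'banana'] (min_width=22, slack=1)
Line 4: ['run', 'progress', 'machine'] (min_width=20, slack=3)
Line 5: ['brick', 'heart', 'sun', 'matrix'] (min_width=22, slack=1)
Line 6: ['pencil', 'corn'] (min_width=11, slack=12)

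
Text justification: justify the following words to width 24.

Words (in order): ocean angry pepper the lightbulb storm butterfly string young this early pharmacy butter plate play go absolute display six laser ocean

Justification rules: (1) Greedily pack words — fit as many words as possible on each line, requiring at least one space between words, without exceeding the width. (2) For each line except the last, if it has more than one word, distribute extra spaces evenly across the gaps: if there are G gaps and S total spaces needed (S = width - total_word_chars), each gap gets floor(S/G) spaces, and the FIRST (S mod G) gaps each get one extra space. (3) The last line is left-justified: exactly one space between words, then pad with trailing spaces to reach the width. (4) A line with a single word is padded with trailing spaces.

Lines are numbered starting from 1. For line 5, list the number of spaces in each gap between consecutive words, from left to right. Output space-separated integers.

Answer: 3 2 2

Derivation:
Line 1: ['ocean', 'angry', 'pepper', 'the'] (min_width=22, slack=2)
Line 2: ['lightbulb', 'storm'] (min_width=15, slack=9)
Line 3: ['butterfly', 'string', 'young'] (min_width=22, slack=2)
Line 4: ['this', 'early', 'pharmacy'] (min_width=19, slack=5)
Line 5: ['butter', 'plate', 'play', 'go'] (min_width=20, slack=4)
Line 6: ['absolute', 'display', 'six'] (min_width=20, slack=4)
Line 7: ['laser', 'ocean'] (min_width=11, slack=13)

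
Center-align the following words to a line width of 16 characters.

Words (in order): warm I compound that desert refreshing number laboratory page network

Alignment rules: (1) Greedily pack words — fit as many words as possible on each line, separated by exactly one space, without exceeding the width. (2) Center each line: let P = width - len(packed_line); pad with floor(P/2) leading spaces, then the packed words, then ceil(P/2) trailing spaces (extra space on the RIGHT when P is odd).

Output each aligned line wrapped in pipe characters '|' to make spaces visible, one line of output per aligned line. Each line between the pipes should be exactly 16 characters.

Answer: |warm I compound |
|  that desert   |
|   refreshing   |
|     number     |
|laboratory page |
|    network     |

Derivation:
Line 1: ['warm', 'I', 'compound'] (min_width=15, slack=1)
Line 2: ['that', 'desert'] (min_width=11, slack=5)
Line 3: ['refreshing'] (min_width=10, slack=6)
Line 4: ['number'] (min_width=6, slack=10)
Line 5: ['laboratory', 'page'] (min_width=15, slack=1)
Line 6: ['network'] (min_width=7, slack=9)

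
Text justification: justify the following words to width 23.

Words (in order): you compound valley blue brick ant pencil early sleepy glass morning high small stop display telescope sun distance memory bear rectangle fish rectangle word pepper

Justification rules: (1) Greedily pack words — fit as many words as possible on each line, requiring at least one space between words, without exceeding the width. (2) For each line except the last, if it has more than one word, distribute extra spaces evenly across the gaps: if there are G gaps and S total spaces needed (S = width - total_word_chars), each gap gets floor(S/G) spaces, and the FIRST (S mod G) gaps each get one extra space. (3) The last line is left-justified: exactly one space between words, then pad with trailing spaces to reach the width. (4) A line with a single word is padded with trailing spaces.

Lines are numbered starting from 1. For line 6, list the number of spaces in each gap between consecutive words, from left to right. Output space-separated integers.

Answer: 3 2

Derivation:
Line 1: ['you', 'compound', 'valley'] (min_width=19, slack=4)
Line 2: ['blue', 'brick', 'ant', 'pencil'] (min_width=21, slack=2)
Line 3: ['early', 'sleepy', 'glass'] (min_width=18, slack=5)
Line 4: ['morning', 'high', 'small', 'stop'] (min_width=23, slack=0)
Line 5: ['display', 'telescope', 'sun'] (min_width=21, slack=2)
Line 6: ['distance', 'memory', 'bear'] (min_width=20, slack=3)
Line 7: ['rectangle', 'fish'] (min_width=14, slack=9)
Line 8: ['rectangle', 'word', 'pepper'] (min_width=21, slack=2)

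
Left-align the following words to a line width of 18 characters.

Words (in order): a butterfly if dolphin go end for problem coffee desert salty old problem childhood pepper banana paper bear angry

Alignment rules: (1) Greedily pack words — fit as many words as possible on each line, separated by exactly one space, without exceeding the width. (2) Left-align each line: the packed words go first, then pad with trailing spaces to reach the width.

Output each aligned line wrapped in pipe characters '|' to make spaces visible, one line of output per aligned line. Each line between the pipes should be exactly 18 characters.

Answer: |a butterfly if    |
|dolphin go end for|
|problem coffee    |
|desert salty old  |
|problem childhood |
|pepper banana     |
|paper bear angry  |

Derivation:
Line 1: ['a', 'butterfly', 'if'] (min_width=14, slack=4)
Line 2: ['dolphin', 'go', 'end', 'for'] (min_width=18, slack=0)
Line 3: ['problem', 'coffee'] (min_width=14, slack=4)
Line 4: ['desert', 'salty', 'old'] (min_width=16, slack=2)
Line 5: ['problem', 'childhood'] (min_width=17, slack=1)
Line 6: ['pepper', 'banana'] (min_width=13, slack=5)
Line 7: ['paper', 'bear', 'angry'] (min_width=16, slack=2)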